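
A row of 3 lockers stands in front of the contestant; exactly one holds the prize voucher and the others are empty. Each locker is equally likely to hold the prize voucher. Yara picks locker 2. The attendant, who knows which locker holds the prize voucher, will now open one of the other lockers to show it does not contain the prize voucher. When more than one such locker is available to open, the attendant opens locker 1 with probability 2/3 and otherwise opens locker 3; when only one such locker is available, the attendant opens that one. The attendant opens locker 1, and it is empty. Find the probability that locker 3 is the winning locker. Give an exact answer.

3/5

Consider each possible location of the prize voucher in turn.
If it is in locker 1 (prior 1/3): the attendant opened locker 1, so this case is ruled out; weight (1/3)·0 = 0.
If it is in locker 2 (prior 1/3): locker 1 is available, opened with probability 2/3; weight (1/3)·(2/3) = 2/9.
If it is in locker 3 (prior 1/3): only locker 1 is available, probability 1; weight (1/3)·1 = 1/3.
The weights sum to 5/9.
So P(the prize voucher in locker 3 | the attendant opened locker 1) = (1/3) / (5/9) = 3/5.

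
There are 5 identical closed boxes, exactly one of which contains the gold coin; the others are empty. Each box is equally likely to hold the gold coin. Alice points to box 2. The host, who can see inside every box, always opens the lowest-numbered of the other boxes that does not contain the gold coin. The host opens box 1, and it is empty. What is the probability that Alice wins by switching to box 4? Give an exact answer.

1/4

Apply Bayes' rule, conditioning on where the gold coin actually is.
If it is in box 1 (prior 1/5): the host opened box 1, so this case is ruled out; weight (1/5)·0 = 0.
If it is in any of boxes 2, 3, 4, and 5 (prior 1/5 each): box 1 is the lowest-numbered option available, probability 1; weight (1/5)·1 = 1/5 each.
The weights sum to 4/5.
So P(the gold coin in box 4 | the host opened box 1) = (1/5) / (4/5) = 1/4.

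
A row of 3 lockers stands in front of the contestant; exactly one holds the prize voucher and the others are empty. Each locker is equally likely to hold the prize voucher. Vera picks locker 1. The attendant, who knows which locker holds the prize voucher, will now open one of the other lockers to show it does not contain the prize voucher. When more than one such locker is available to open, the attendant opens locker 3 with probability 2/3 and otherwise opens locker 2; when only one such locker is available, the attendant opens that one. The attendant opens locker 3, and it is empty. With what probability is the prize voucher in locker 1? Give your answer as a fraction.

Condition on the true location of the prize voucher.
If it is in locker 1 (prior 1/3): locker 3 is available, opened with probability 2/3; weight (1/3)·(2/3) = 2/9.
If it is in locker 2 (prior 1/3): only locker 3 is available, probability 1; weight (1/3)·1 = 1/3.
If it is in locker 3 (prior 1/3): the attendant opened locker 3, so this case is ruled out; weight (1/3)·0 = 0.
The weights sum to 5/9.
So P(the prize voucher in locker 1 | the attendant opened locker 3) = (2/9) / (5/9) = 2/5.

2/5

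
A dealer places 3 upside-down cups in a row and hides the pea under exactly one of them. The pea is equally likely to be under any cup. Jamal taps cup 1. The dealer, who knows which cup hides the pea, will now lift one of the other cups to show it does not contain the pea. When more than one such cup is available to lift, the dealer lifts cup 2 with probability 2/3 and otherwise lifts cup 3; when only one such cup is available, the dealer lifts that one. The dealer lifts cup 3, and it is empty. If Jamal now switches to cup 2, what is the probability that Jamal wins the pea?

Consider each possible location of the pea in turn.
If it is under cup 1 (prior 1/3): cup 2 is available but not opened, probability 1/3; weight (1/3)·(1/3) = 1/9.
If it is under cup 2 (prior 1/3): only cup 3 is available, probability 1; weight (1/3)·1 = 1/3.
If it is under cup 3 (prior 1/3): the dealer opened cup 3, so this case is ruled out; weight (1/3)·0 = 0.
The weights sum to 4/9.
So P(the pea under cup 2 | the dealer opened cup 3) = (1/3) / (4/9) = 3/4.

3/4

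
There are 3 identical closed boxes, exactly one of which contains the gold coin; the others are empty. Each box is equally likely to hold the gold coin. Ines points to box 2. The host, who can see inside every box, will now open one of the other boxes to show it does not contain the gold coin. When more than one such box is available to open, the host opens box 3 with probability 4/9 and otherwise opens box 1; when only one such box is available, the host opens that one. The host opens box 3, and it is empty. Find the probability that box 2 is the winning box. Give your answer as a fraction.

4/13

Condition on the true location of the gold coin.
If it is in box 1 (prior 1/3): only box 3 is available, probability 1; weight (1/3)·1 = 1/3.
If it is in box 2 (prior 1/3): box 3 is available, opened with probability 4/9; weight (1/3)·(4/9) = 4/27.
If it is in box 3 (prior 1/3): the host opened box 3, so this case is ruled out; weight (1/3)·0 = 0.
The weights sum to 13/27.
So P(the gold coin in box 2 | the host opened box 3) = (4/27) / (13/27) = 4/13.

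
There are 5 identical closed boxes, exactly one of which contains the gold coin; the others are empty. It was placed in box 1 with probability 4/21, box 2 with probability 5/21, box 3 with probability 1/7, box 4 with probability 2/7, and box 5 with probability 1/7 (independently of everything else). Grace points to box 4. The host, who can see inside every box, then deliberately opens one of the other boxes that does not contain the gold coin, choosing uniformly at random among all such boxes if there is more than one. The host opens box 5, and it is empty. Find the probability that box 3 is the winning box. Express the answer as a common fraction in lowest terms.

Condition on the true location of the gold coin.
If it is in box 1 (prior 4/21): the host has 3 equally likely choices, so probability 1/3; weight (4/21)·(1/3) = 4/63.
If it is in box 2 (prior 5/21): the host has 3 equally likely choices, so probability 1/3; weight (5/21)·(1/3) = 5/63.
If it is in box 3 (prior 1/7): the host has 3 equally likely choices, so probability 1/3; weight (1/7)·(1/3) = 1/21.
If it is in box 4 (prior 2/7): the host has 4 equally likely choices, so probability 1/4; weight (2/7)·(1/4) = 1/14.
If it is in box 5 (prior 1/7): the host opened box 5, so this case is ruled out; weight (1/7)·0 = 0.
The weights sum to 11/42.
So P(the gold coin in box 3 | the host opened box 5) = (1/21) / (11/42) = 2/11.

2/11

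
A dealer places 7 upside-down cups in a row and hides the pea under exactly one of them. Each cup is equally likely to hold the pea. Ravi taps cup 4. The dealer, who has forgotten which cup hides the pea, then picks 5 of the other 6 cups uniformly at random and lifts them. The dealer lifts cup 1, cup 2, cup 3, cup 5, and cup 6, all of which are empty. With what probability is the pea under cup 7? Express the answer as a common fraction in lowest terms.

1/2

Because the dealer chose which cups to lift without knowing where the pea is, the choice is independent of the prize location. Learning that none of the 5 opened cups holds the pea simply rules out those 5 locations and leaves the remaining 2 cups still equally likely by symmetry.
So P(the pea under cup 7) = 1/2.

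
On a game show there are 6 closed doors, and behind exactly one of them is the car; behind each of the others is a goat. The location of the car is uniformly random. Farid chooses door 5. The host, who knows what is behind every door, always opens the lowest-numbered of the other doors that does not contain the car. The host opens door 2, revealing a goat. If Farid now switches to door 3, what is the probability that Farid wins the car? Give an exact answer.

Apply Bayes' rule, conditioning on where the car actually is.
If it is behind door 1 (prior 1/6): door 2 is the lowest-numbered option available, probability 1; weight (1/6)·1 = 1/6.
If it is behind door 2 (prior 1/6): the host opened door 2, so this case is ruled out; weight (1/6)·0 = 0.
If it is behind any of doors 3, 4, 5, and 6 (prior 1/6 each): the host would have opened door 1 instead, probability 0; weight (1/6)·0 = 0 each.
The weights sum to 1/6.
So P(the car behind door 3 | the host opened door 2) = 0 / (1/6) = 0.

0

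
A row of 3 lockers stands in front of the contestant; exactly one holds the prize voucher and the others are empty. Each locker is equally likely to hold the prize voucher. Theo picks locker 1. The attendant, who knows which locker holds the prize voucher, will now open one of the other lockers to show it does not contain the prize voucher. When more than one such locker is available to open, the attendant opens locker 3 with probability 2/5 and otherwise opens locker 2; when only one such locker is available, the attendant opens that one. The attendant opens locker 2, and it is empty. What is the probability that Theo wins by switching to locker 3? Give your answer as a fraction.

5/8

Consider each possible location of the prize voucher in turn.
If it is in locker 1 (prior 1/3): locker 3 is available but not opened, probability 3/5; weight (1/3)·(3/5) = 1/5.
If it is in locker 2 (prior 1/3): the attendant opened locker 2, so this case is ruled out; weight (1/3)·0 = 0.
If it is in locker 3 (prior 1/3): only locker 2 is available, probability 1; weight (1/3)·1 = 1/3.
The weights sum to 8/15.
So P(the prize voucher in locker 3 | the attendant opened locker 2) = (1/3) / (8/15) = 5/8.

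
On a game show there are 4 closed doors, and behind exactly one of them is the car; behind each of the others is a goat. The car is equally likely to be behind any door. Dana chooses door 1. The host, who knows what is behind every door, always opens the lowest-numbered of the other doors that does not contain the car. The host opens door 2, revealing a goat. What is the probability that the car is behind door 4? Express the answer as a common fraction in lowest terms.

Consider each possible location of the car in turn.
If it is behind any of doors 1, 3, and 4 (prior 1/4 each): door 2 is the lowest-numbered option available, probability 1; weight (1/4)·1 = 1/4 each.
If it is behind door 2 (prior 1/4): the host opened door 2, so this case is ruled out; weight (1/4)·0 = 0.
The weights sum to 3/4.
So P(the car behind door 4 | the host opened door 2) = (1/4) / (3/4) = 1/3.

1/3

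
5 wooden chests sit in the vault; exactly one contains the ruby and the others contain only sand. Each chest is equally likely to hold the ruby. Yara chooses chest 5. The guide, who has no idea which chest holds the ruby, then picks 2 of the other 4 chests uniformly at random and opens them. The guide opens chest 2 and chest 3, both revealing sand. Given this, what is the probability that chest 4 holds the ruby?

Because the guide chose which chests to open without knowing where the ruby is, the choice is independent of the prize location. Learning that none of the 2 opened chests holds the ruby simply rules out those 2 locations and leaves the remaining 3 chests still equally likely by symmetry.
So P(the ruby in chest 4) = 1/3.

1/3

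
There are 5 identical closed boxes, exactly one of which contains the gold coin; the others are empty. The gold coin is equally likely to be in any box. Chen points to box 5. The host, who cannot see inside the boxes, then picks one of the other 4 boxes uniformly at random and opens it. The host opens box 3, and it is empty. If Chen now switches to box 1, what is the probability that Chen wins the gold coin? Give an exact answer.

1/4

Apply Bayes' rule, conditioning on where the gold coin actually is.
If it is in any of boxes 1, 2, 4, and 5 (prior 1/5 each): the host picks box 3 with probability 1/4 regardless, and it is not the prize; weight (1/5)·(1/4) = 1/20 each.
If it is in box 3 (prior 1/5): the host opened box 3, so this case is ruled out; weight (1/5)·0 = 0.
The weights sum to 1/5.
So P(the gold coin in box 1 | the host opened box 3) = (1/20) / (1/5) = 1/4.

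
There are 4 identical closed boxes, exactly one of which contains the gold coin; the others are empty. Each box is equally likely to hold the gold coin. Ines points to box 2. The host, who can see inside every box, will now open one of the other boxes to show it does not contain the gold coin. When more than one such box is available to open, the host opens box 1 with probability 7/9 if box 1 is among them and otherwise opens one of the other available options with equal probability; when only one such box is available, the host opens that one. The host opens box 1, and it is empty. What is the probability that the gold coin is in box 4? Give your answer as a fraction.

1/3

Apply Bayes' rule, conditioning on where the gold coin actually is.
If it is in box 1 (prior 1/4): the host opened box 1, so this case is ruled out; weight (1/4)·0 = 0.
If it is in any of boxes 2, 3, and 4 (prior 1/4 each): box 1 is available, opened with probability 7/9; weight (1/4)·(7/9) = 7/36 each.
The weights sum to 7/12.
So P(the gold coin in box 4 | the host opened box 1) = (7/36) / (7/12) = 1/3.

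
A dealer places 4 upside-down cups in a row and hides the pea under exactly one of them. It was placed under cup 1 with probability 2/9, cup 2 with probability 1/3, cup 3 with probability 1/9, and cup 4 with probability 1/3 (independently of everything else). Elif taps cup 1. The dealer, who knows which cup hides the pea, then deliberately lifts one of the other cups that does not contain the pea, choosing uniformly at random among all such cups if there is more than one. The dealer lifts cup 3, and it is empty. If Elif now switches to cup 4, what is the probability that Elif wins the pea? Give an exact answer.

Condition on the true location of the pea.
If it is under cup 1 (prior 2/9): the dealer has 3 equally likely choices, so probability 1/3; weight (2/9)·(1/3) = 2/27.
If it is under either of cups 2 and 4 (prior 1/3 each): the dealer has 2 equally likely choices, so probability 1/2; weight (1/3)·(1/2) = 1/6 each.
If it is under cup 3 (prior 1/9): the dealer opened cup 3, so this case is ruled out; weight (1/9)·0 = 0.
The weights sum to 11/27.
So P(the pea under cup 4 | the dealer opened cup 3) = (1/6) / (11/27) = 9/22.

9/22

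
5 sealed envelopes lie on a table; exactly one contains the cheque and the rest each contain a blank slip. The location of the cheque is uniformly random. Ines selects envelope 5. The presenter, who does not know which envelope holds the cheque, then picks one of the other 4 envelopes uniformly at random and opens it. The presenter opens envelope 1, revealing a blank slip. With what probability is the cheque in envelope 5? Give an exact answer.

1/4

Because the presenter chose which envelope to open without knowing where the cheque is, the choice is independent of the prize location. Learning that envelope 1 does not hold the cheque simply rules out that one location and leaves the remaining 4 envelopes still equally likely by symmetry.
So P(the cheque in envelope 5) = 1/4.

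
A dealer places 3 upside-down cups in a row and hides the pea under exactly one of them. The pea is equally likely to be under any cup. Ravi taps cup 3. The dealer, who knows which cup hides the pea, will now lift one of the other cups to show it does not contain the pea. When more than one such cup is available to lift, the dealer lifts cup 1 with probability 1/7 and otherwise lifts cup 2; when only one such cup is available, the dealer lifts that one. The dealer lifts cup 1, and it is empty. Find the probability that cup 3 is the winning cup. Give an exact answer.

Consider each possible location of the pea in turn.
If it is under cup 1 (prior 1/3): the dealer opened cup 1, so this case is ruled out; weight (1/3)·0 = 0.
If it is under cup 2 (prior 1/3): only cup 1 is available, probability 1; weight (1/3)·1 = 1/3.
If it is under cup 3 (prior 1/3): cup 1 is available, opened with probability 1/7; weight (1/3)·(1/7) = 1/21.
The weights sum to 8/21.
So P(the pea under cup 3 | the dealer opened cup 1) = (1/21) / (8/21) = 1/8.

1/8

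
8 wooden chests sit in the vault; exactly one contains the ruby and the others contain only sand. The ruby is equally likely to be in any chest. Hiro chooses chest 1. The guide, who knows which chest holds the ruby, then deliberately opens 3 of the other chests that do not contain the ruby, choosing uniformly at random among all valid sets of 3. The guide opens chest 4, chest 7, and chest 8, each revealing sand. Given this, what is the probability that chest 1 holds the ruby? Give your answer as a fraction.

1/8

Apply Bayes' rule, conditioning on where the ruby actually is.
If it is in chest 1 (prior 1/8): the guide has 35 equally likely choices, so probability 1/35; weight (1/8)·(1/35) = 1/280.
If it is in any of chests 2, 3, 5, and 6 (prior 1/8 each): the guide has 20 equally likely choices, so probability 1/20; weight (1/8)·(1/20) = 1/160 each.
If it is in any of chests 4, 7, and 8 (prior 1/8 each): that chest was opened and seen not to hold the prize — ruled out; weight (1/8)·0 = 0 each.
The weights sum to 1/35.
So P(the ruby in chest 1 | the guide opened chest 4, chest 7, and chest 8) = (1/280) / (1/35) = 1/8.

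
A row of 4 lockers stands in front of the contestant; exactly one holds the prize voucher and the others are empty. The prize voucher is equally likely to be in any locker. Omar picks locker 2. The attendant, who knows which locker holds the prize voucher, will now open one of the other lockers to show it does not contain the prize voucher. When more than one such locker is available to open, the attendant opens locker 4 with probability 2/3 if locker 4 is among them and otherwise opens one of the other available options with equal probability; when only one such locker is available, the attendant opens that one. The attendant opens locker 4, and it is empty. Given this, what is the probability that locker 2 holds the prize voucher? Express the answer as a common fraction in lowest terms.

Apply Bayes' rule, conditioning on where the prize voucher actually is.
If it is in any of lockers 1, 2, and 3 (prior 1/4 each): locker 4 is available, opened with probability 2/3; weight (1/4)·(2/3) = 1/6 each.
If it is in locker 4 (prior 1/4): the attendant opened locker 4, so this case is ruled out; weight (1/4)·0 = 0.
The weights sum to 1/2.
So P(the prize voucher in locker 2 | the attendant opened locker 4) = (1/6) / (1/2) = 1/3.

1/3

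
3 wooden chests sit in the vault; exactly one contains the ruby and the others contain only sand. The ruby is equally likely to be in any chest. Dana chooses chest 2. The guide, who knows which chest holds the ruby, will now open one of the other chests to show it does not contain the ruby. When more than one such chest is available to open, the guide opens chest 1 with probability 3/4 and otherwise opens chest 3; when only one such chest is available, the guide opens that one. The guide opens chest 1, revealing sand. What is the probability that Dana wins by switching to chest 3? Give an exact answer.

4/7

Consider each possible location of the ruby in turn.
If it is in chest 1 (prior 1/3): the guide opened chest 1, so this case is ruled out; weight (1/3)·0 = 0.
If it is in chest 2 (prior 1/3): chest 1 is available, opened with probability 3/4; weight (1/3)·(3/4) = 1/4.
If it is in chest 3 (prior 1/3): only chest 1 is available, probability 1; weight (1/3)·1 = 1/3.
The weights sum to 7/12.
So P(the ruby in chest 3 | the guide opened chest 1) = (1/3) / (7/12) = 4/7.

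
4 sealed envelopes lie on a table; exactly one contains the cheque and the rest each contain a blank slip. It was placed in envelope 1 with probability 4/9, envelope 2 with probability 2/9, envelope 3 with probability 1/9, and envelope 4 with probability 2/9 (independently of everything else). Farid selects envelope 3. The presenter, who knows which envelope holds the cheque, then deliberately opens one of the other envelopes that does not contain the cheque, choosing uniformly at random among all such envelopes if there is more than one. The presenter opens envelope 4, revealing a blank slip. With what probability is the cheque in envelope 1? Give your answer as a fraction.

3/5

Apply Bayes' rule, conditioning on where the cheque actually is.
If it is in envelope 1 (prior 4/9): the presenter has 2 equally likely choices, so probability 1/2; weight (4/9)·(1/2) = 2/9.
If it is in envelope 2 (prior 2/9): the presenter has 2 equally likely choices, so probability 1/2; weight (2/9)·(1/2) = 1/9.
If it is in envelope 3 (prior 1/9): the presenter has 3 equally likely choices, so probability 1/3; weight (1/9)·(1/3) = 1/27.
If it is in envelope 4 (prior 2/9): the presenter opened envelope 4, so this case is ruled out; weight (2/9)·0 = 0.
The weights sum to 10/27.
So P(the cheque in envelope 1 | the presenter opened envelope 4) = (2/9) / (10/27) = 3/5.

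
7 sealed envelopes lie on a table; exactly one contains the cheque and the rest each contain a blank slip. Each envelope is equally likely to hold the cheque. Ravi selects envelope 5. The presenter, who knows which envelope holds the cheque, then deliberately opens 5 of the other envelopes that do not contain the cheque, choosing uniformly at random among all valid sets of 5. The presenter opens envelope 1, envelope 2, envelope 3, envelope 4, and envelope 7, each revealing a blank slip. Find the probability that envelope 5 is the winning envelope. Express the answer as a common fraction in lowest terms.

1/7

Condition on the true location of the cheque.
If it is in any of envelopes 1, 2, 3, 4, and 7 (prior 1/7 each): that envelope was opened and seen not to hold the prize — ruled out; weight (1/7)·0 = 0 each.
If it is in envelope 5 (prior 1/7): the presenter has 6 equally likely choices, so probability 1/6; weight (1/7)·(1/6) = 1/42.
If it is in envelope 6 (prior 1/7): the presenter has no choice, probability 1; weight (1/7)·1 = 1/7.
The weights sum to 1/6.
So P(the cheque in envelope 5 | the presenter opened envelope 1, envelope 2, envelope 3, envelope 4, and envelope 7) = (1/42) / (1/6) = 1/7.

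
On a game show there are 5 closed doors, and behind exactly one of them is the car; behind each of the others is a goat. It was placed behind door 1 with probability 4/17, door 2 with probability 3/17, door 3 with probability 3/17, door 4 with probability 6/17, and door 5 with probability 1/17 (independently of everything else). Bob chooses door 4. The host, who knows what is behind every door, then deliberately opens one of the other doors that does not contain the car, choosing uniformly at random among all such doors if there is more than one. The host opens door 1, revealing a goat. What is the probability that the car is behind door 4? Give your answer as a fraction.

9/23

Apply Bayes' rule, conditioning on where the car actually is.
If it is behind door 1 (prior 4/17): the host opened door 1, so this case is ruled out; weight (4/17)·0 = 0.
If it is behind either of doors 2 and 3 (prior 3/17 each): the host has 3 equally likely choices, so probability 1/3; weight (3/17)·(1/3) = 1/17 each.
If it is behind door 4 (prior 6/17): the host has 4 equally likely choices, so probability 1/4; weight (6/17)·(1/4) = 3/34.
If it is behind door 5 (prior 1/17): the host has 3 equally likely choices, so probability 1/3; weight (1/17)·(1/3) = 1/51.
The weights sum to 23/102.
So P(the car behind door 4 | the host opened door 1) = (3/34) / (23/102) = 9/23.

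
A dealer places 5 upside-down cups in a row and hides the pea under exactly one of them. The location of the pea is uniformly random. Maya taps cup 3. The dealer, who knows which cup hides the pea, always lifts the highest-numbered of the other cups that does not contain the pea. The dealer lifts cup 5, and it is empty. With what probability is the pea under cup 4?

Consider each possible location of the pea in turn.
If it is under any of cups 1, 2, 3, and 4 (prior 1/5 each): cup 5 is the highest-numbered option available, probability 1; weight (1/5)·1 = 1/5 each.
If it is under cup 5 (prior 1/5): the dealer opened cup 5, so this case is ruled out; weight (1/5)·0 = 0.
The weights sum to 4/5.
So P(the pea under cup 4 | the dealer opened cup 5) = (1/5) / (4/5) = 1/4.

1/4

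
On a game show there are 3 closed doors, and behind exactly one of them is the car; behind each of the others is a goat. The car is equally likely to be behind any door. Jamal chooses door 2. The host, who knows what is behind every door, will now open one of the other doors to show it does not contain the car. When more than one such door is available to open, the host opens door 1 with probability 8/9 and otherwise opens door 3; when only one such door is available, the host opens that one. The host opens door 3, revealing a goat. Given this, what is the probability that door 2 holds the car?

1/10

Consider each possible location of the car in turn.
If it is behind door 1 (prior 1/3): only door 3 is available, probability 1; weight (1/3)·1 = 1/3.
If it is behind door 2 (prior 1/3): door 1 is available but not opened, probability 1/9; weight (1/3)·(1/9) = 1/27.
If it is behind door 3 (prior 1/3): the host opened door 3, so this case is ruled out; weight (1/3)·0 = 0.
The weights sum to 10/27.
So P(the car behind door 2 | the host opened door 3) = (1/27) / (10/27) = 1/10.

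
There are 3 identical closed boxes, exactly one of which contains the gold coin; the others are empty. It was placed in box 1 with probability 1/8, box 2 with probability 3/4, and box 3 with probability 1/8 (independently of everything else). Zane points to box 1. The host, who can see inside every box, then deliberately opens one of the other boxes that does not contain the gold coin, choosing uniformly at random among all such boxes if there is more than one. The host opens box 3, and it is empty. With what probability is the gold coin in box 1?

1/13

Apply Bayes' rule, conditioning on where the gold coin actually is.
If it is in box 1 (prior 1/8): the host has 2 equally likely choices, so probability 1/2; weight (1/8)·(1/2) = 1/16.
If it is in box 2 (prior 3/4): the host has no choice, probability 1; weight (3/4)·1 = 3/4.
If it is in box 3 (prior 1/8): the host opened box 3, so this case is ruled out; weight (1/8)·0 = 0.
The weights sum to 13/16.
So P(the gold coin in box 1 | the host opened box 3) = (1/16) / (13/16) = 1/13.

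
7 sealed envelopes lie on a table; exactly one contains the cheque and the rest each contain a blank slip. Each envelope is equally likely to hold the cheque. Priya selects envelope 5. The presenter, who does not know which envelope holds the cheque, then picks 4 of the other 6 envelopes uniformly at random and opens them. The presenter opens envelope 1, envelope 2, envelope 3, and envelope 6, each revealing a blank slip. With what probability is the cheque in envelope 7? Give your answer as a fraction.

1/3

Condition on the true location of the cheque.
If it is in any of envelopes 1, 2, 3, and 6 (prior 1/7 each): that envelope was opened and seen not to hold the prize — ruled out; weight (1/7)·0 = 0 each.
If it is in any of envelopes 4, 5, and 7 (prior 1/7 each): the presenter picks exactly this set with probability 1/15 regardless, and none is the prize; weight (1/7)·(1/15) = 1/105 each.
The weights sum to 1/35.
So P(the cheque in envelope 7 | the presenter opened envelope 1, envelope 2, envelope 3, and envelope 6) = (1/105) / (1/35) = 1/3.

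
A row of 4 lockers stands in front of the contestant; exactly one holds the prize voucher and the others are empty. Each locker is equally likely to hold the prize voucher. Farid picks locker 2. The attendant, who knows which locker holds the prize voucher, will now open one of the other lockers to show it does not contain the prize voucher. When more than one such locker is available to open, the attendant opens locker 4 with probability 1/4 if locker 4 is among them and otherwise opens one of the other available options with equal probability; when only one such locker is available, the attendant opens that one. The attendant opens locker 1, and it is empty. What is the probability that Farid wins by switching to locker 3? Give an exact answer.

6/13

Apply Bayes' rule, conditioning on where the prize voucher actually is.
If it is in locker 1 (prior 1/4): the attendant opened locker 1, so this case is ruled out; weight (1/4)·0 = 0.
If it is in locker 2 (prior 1/4): locker 4 is available but not opened; locker 1 gets probability (1 − 1/4)/2 = 3/8; weight (1/4)·(3/8) = 3/32.
If it is in locker 3 (prior 1/4): locker 4 is available but not opened, probability 3/4; weight (1/4)·(3/4) = 3/16.
If it is in locker 4 (prior 1/4): locker 4 holds the prize so is unavailable; the attendant chooses uniformly among the 2 others, probability 1/2; weight (1/4)·(1/2) = 1/8.
The weights sum to 13/32.
So P(the prize voucher in locker 3 | the attendant opened locker 1) = (3/16) / (13/32) = 6/13.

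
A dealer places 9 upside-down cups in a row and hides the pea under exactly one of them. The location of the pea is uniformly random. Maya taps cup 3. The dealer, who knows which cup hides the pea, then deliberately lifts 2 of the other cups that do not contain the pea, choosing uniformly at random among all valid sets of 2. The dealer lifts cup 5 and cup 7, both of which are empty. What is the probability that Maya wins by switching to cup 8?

4/27

Consider each possible location of the pea in turn.
If it is under any of cups 1, 2, 4, 6, 8, and 9 (prior 1/9 each): the dealer has 21 equally likely choices, so probability 1/21; weight (1/9)·(1/21) = 1/189 each.
If it is under cup 3 (prior 1/9): the dealer has 28 equally likely choices, so probability 1/28; weight (1/9)·(1/28) = 1/252.
If it is under either of cups 5 and 7 (prior 1/9 each): that cup was opened and seen not to hold the prize — ruled out; weight (1/9)·0 = 0 each.
The weights sum to 1/28.
So P(the pea under cup 8 | the dealer opened cup 5 and cup 7) = (1/189) / (1/28) = 4/27.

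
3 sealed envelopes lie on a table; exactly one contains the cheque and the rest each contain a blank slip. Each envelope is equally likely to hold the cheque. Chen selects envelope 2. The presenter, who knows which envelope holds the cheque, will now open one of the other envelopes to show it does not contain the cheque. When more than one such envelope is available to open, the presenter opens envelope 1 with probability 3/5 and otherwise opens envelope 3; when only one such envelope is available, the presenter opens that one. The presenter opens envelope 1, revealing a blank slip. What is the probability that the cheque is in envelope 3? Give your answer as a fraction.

5/8

Consider each possible location of the cheque in turn.
If it is in envelope 1 (prior 1/3): the presenter opened envelope 1, so this case is ruled out; weight (1/3)·0 = 0.
If it is in envelope 2 (prior 1/3): envelope 1 is available, opened with probability 3/5; weight (1/3)·(3/5) = 1/5.
If it is in envelope 3 (prior 1/3): only envelope 1 is available, probability 1; weight (1/3)·1 = 1/3.
The weights sum to 8/15.
So P(the cheque in envelope 3 | the presenter opened envelope 1) = (1/3) / (8/15) = 5/8.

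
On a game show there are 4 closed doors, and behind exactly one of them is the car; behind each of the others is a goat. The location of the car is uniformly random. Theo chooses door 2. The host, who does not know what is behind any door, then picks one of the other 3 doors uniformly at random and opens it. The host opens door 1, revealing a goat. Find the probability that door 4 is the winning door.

1/3

Condition on the true location of the car.
If it is behind door 1 (prior 1/4): the host opened door 1, so this case is ruled out; weight (1/4)·0 = 0.
If it is behind any of doors 2, 3, and 4 (prior 1/4 each): the host picks door 1 with probability 1/3 regardless, and it is not the prize; weight (1/4)·(1/3) = 1/12 each.
The weights sum to 1/4.
So P(the car behind door 4 | the host opened door 1) = (1/12) / (1/4) = 1/3.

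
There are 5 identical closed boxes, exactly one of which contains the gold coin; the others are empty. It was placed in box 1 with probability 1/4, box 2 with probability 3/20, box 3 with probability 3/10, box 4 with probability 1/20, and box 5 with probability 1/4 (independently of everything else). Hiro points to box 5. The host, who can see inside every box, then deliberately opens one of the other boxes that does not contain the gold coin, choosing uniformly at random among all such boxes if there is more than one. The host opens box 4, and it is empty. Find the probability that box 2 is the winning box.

12/71

Condition on the true location of the gold coin.
If it is in box 1 (prior 1/4): the host has 3 equally likely choices, so probability 1/3; weight (1/4)·(1/3) = 1/12.
If it is in box 2 (prior 3/20): the host has 3 equally likely choices, so probability 1/3; weight (3/20)·(1/3) = 1/20.
If it is in box 3 (prior 3/10): the host has 3 equally likely choices, so probability 1/3; weight (3/10)·(1/3) = 1/10.
If it is in box 4 (prior 1/20): the host opened box 4, so this case is ruled out; weight (1/20)·0 = 0.
If it is in box 5 (prior 1/4): the host has 4 equally likely choices, so probability 1/4; weight (1/4)·(1/4) = 1/16.
The weights sum to 71/240.
So P(the gold coin in box 2 | the host opened box 4) = (1/20) / (71/240) = 12/71.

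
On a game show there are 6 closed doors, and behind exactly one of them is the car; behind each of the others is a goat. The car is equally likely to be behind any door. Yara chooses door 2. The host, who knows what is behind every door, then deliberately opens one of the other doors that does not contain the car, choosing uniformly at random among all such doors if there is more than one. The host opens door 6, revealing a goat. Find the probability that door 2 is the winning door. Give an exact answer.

Consider each possible location of the car in turn.
If it is behind any of doors 1, 3, 4, and 5 (prior 1/6 each): the host has 4 equally likely choices, so probability 1/4; weight (1/6)·(1/4) = 1/24 each.
If it is behind door 2 (prior 1/6): the host has 5 equally likely choices, so probability 1/5; weight (1/6)·(1/5) = 1/30.
If it is behind door 6 (prior 1/6): the host opened door 6, so this case is ruled out; weight (1/6)·0 = 0.
The weights sum to 1/5.
So P(the car behind door 2 | the host opened door 6) = (1/30) / (1/5) = 1/6.

1/6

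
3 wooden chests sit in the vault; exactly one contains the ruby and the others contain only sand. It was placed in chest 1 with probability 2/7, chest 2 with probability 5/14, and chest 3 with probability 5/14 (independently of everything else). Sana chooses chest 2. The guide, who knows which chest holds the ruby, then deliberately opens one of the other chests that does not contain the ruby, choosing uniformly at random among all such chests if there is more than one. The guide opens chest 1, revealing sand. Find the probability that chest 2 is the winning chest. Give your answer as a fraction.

Apply Bayes' rule, conditioning on where the ruby actually is.
If it is in chest 1 (prior 2/7): the guide opened chest 1, so this case is ruled out; weight (2/7)·0 = 0.
If it is in chest 2 (prior 5/14): the guide has 2 equally likely choices, so probability 1/2; weight (5/14)·(1/2) = 5/28.
If it is in chest 3 (prior 5/14): the guide has no choice, probability 1; weight (5/14)·1 = 5/14.
The weights sum to 15/28.
So P(the ruby in chest 2 | the guide opened chest 1) = (5/28) / (15/28) = 1/3.

1/3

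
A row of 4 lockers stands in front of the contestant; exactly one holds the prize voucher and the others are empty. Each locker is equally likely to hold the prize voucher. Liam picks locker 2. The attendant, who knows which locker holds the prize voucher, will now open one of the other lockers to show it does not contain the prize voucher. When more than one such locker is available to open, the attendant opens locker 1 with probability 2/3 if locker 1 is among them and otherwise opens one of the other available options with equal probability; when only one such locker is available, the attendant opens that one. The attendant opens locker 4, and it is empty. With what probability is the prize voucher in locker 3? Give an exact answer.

Consider each possible location of the prize voucher in turn.
If it is in locker 1 (prior 1/4): locker 1 holds the prize so is unavailable; the attendant chooses uniformly among the 2 others, probability 1/2; weight (1/4)·(1/2) = 1/8.
If it is in locker 2 (prior 1/4): locker 1 is available but not opened; locker 4 gets probability (1 − 2/3)/2 = 1/6; weight (1/4)·(1/6) = 1/24.
If it is in locker 3 (prior 1/4): locker 1 is available but not opened, probability 1/3; weight (1/4)·(1/3) = 1/12.
If it is in locker 4 (prior 1/4): the attendant opened locker 4, so this case is ruled out; weight (1/4)·0 = 0.
The weights sum to 1/4.
So P(the prize voucher in locker 3 | the attendant opened locker 4) = (1/12) / (1/4) = 1/3.

1/3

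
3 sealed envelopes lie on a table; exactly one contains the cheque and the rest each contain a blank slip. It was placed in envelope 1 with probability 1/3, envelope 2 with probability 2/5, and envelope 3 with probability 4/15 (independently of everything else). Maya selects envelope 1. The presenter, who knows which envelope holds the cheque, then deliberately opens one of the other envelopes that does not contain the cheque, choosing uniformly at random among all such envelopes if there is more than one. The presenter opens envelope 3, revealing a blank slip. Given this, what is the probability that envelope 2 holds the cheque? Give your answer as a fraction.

12/17

Condition on the true location of the cheque.
If it is in envelope 1 (prior 1/3): the presenter has 2 equally likely choices, so probability 1/2; weight (1/3)·(1/2) = 1/6.
If it is in envelope 2 (prior 2/5): the presenter has no choice, probability 1; weight (2/5)·1 = 2/5.
If it is in envelope 3 (prior 4/15): the presenter opened envelope 3, so this case is ruled out; weight (4/15)·0 = 0.
The weights sum to 17/30.
So P(the cheque in envelope 2 | the presenter opened envelope 3) = (2/5) / (17/30) = 12/17.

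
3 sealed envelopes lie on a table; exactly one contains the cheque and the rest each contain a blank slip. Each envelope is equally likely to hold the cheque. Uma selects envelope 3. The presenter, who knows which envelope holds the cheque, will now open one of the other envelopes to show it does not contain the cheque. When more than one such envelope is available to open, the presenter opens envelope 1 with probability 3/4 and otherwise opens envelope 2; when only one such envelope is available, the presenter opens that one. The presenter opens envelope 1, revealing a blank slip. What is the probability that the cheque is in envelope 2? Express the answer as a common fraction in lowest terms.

Apply Bayes' rule, conditioning on where the cheque actually is.
If it is in envelope 1 (prior 1/3): the presenter opened envelope 1, so this case is ruled out; weight (1/3)·0 = 0.
If it is in envelope 2 (prior 1/3): only envelope 1 is available, probability 1; weight (1/3)·1 = 1/3.
If it is in envelope 3 (prior 1/3): envelope 1 is available, opened with probability 3/4; weight (1/3)·(3/4) = 1/4.
The weights sum to 7/12.
So P(the cheque in envelope 2 | the presenter opened envelope 1) = (1/3) / (7/12) = 4/7.

4/7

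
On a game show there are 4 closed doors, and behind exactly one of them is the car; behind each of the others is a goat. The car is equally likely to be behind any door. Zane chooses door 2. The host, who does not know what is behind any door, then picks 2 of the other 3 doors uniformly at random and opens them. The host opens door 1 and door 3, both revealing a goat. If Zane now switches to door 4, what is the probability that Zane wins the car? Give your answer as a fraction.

Apply Bayes' rule, conditioning on where the car actually is.
If it is behind either of doors 1 and 3 (prior 1/4 each): that door was opened and seen not to hold the prize — ruled out; weight (1/4)·0 = 0 each.
If it is behind either of doors 2 and 4 (prior 1/4 each): the host picks exactly this set with probability 1/3 regardless, and none is the prize; weight (1/4)·(1/3) = 1/12 each.
The weights sum to 1/6.
So P(the car behind door 4 | the host opened door 1 and door 3) = (1/12) / (1/6) = 1/2.

1/2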